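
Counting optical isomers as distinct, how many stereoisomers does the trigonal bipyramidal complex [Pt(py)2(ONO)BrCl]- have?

In a trigonal bipyramid the two axial positions differ from the three equatorial ones.
Systematic enumeration (placing each ligand type in turn and discarding arrangements equivalent by rotation or reflection) gives 7 geometric isomers.
Of these, 3 lack any improper symmetry element and so occur as enantiomeric pairs, giving 7 + 3 = 10 stereoisomers in total.

10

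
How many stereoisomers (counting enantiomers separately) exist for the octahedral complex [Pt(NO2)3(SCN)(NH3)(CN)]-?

5

In an octahedral complex each vertex has one trans partner and four cis neighbours.
Systematic placement gives 4 geometric isomers: NO2 mer (3 arrangements); NO2 fac (chiral).
One of these lacks any improper symmetry element and so occurs as an enantiomeric pair, giving 4 + 1 = 5 stereoisomers in total.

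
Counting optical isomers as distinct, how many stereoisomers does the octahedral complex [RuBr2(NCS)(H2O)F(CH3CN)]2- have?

The six octahedral sites form three mutually perpendicular trans pairs.
Exhaustive case analysis gives 9 geometric isomers.
Of these, 6 lack any improper symmetry element and so occur as enantiomeric pairs, giving 9 + 6 = 15 stereoisomers in total.

15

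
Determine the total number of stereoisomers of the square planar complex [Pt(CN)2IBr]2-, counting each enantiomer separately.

A square has two trans pairs of vertices; adjacent vertices are cis.
Systematic placement gives 2 geometric isomers: CN cis; CN trans.
Each arrangement has an internal mirror plane or centre of symmetry, so none is chiral.

2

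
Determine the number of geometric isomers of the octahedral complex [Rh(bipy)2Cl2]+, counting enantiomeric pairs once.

2

An octahedron has six vertices in three trans pairs; every non-trans pair is cis.
Each bipy is bidentate and must span two cis positions.
There are 2 geometric isomers: Cl trans; Cl cis (chiral).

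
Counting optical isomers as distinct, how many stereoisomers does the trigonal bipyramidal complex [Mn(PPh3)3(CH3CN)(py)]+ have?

Working through the distinct placements yields 4 geometric isomers: CH3CN axial, py equatorial; CH3CN axial, py axial; CH3CN equatorial, py equatorial; CH3CN equatorial, py axial.
Each arrangement has an internal mirror plane or centre of symmetry, so none is chiral.

4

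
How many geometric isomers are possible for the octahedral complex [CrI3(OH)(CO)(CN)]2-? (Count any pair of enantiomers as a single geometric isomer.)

4

The six octahedral sites form three mutually perpendicular trans pairs.
Systematic placement gives 4 geometric isomers: I mer (3 arrangements); I fac (chiral).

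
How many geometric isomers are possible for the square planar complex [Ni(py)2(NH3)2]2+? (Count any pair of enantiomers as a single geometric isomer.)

A square has two trans pairs of vertices; adjacent vertices are cis.
The distinct arrangements are (2 in all): py cis; py trans.

2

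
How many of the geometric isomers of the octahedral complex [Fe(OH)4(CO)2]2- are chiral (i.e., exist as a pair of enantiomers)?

0

There are 2 geometric isomers: CO trans; CO cis.
Each arrangement has an internal mirror plane or centre of symmetry, so none is chiral.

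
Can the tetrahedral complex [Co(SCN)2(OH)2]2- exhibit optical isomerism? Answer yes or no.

In a tetrahedral complex all four positions are equivalent and every pair of ligands is adjacent — there is no cis/trans distinction.
Only one geometric arrangement is possible.

no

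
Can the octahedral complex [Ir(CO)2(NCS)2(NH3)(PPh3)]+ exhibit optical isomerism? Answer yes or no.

yes

In an octahedral complex each vertex has one trans partner and four cis neighbours.
There are 6 geometric isomers: CO trans, NCS trans; CO trans, NCS cis; CO cis, NCS cis (3 arrangements, 2 chiral); CO cis, NCS trans.
Of these, 2 lack any improper symmetry element and so occur as enantiomeric pairs, giving 6 + 2 = 8 stereoisomers in total.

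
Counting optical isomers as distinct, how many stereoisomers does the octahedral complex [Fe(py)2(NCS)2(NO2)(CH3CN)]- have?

The distinct arrangements are (6 in all): py trans, NCS cis; py cis, NCS cis (3 arrangements, 2 chiral); py trans, NCS trans; py cis, NCS trans.
Of these, 2 lack any improper symmetry element and so occur as enantiomeric pairs, giving 6 + 2 = 8 stereoisomers in total.

8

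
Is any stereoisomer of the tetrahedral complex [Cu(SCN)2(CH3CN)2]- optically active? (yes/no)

Only one geometric arrangement is possible.

no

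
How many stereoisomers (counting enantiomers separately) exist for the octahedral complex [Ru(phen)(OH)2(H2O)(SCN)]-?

In an octahedral complex each vertex has one trans partner and four cis neighbours.
Each phen is bidentate and must span two cis positions.
The distinct arrangements are (4 in all): OH cis (3 arrangements, 2 chiral); OH trans.
Of these, 2 lack any improper symmetry element and so occur as enantiomeric pairs, giving 4 + 2 = 6 stereoisomers in total.

6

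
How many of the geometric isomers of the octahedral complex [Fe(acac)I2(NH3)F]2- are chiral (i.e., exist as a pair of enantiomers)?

Each acac is bidentate and must span two cis positions.
Systematic placement gives 4 geometric isomers: I cis (3 arrangements, 2 chiral); I trans.
Of these, 2 lack any improper symmetry element and so occur as enantiomeric pairs, giving 4 + 2 = 6 stereoisomers in total.

2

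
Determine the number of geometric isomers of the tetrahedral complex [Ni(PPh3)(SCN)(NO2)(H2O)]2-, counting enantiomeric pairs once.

All four vertices of a tetrahedron are equivalent and mutually adjacent, so cis/trans isomerism cannot arise.
Only one geometric arrangement is possible; it has no improper symmetry element, so it exists as a pair of enantiomers (2 stereoisomers).

1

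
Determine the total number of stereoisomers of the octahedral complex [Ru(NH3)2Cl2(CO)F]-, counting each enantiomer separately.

Systematic placement gives 6 geometric isomers: NH3 trans, Cl cis; NH3 cis, Cl cis (3 arrangements, 2 chiral); NH3 trans, Cl trans; NH3 cis, Cl trans.
Of these, 2 lack any improper symmetry element and so occur as enantiomeric pairs, giving 6 + 2 = 8 stereoisomers in total.

8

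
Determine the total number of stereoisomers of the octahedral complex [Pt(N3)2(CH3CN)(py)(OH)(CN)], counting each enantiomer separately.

15

Placing the ligands in turn and identifying arrangements related by rotation or reflection leaves 9 distinct geometric isomers.
Of these, 6 lack any improper symmetry element and so occur as enantiomeric pairs, giving 9 + 6 = 15 stereoisomers in total.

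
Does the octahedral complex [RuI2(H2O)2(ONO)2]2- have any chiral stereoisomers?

Systematic placement gives 5 geometric isomers: I trans, H2O trans, ONO trans; I cis, H2O trans, ONO cis; I cis, H2O cis, ONO trans; I cis, H2O cis, ONO cis (chiral); I trans, H2O cis, ONO cis.
One of these lacks any improper symmetry element and so occurs as an enantiomeric pair, giving 5 + 1 = 6 stereoisomers in total.

yes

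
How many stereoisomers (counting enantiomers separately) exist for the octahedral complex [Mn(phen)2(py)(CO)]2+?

In an octahedral complex each vertex has one trans partner and four cis neighbours.
Each phen is bidentate and must span two cis positions.
Working through the distinct placements yields 2 geometric isomers: py and CO mutually cis (chiral); py and CO mutually trans.
One of these lacks any improper symmetry element and so occurs as an enantiomeric pair, giving 2 + 1 = 3 stereoisomers in total.

3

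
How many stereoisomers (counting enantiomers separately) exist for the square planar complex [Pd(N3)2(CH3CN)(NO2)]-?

In a square planar complex each vertex has one trans partner and two cis neighbours.
Working through the distinct placements yields 2 geometric isomers: N3 cis; N3 trans.
Each arrangement has an internal mirror plane or centre of symmetry, so none is chiral.

2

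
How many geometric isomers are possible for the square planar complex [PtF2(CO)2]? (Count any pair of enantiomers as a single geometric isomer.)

2

In a square planar complex each vertex has one trans partner and two cis neighbours.
There are 2 geometric isomers: F cis; F trans.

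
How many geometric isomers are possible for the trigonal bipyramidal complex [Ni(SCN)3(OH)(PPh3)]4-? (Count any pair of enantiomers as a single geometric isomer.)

A trigonal bipyramid has two axial and three equatorial sites, which are chemically inequivalent.
There are 4 geometric isomers: OH axial, PPh3 axial; OH axial, PPh3 equatorial; OH equatorial, PPh3 axial; OH equatorial, PPh3 equatorial.

4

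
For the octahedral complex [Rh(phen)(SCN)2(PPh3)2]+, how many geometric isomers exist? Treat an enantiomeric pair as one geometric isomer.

3

The six octahedral sites form three mutually perpendicular trans pairs.
Each phen is bidentate and must span two cis positions.
The distinct arrangements are (3 in all): SCN cis, PPh3 trans; SCN cis, PPh3 cis (chiral); SCN trans, PPh3 cis.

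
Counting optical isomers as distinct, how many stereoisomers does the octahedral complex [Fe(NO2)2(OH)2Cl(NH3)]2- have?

8

The distinct arrangements are (6 in all): NO2 trans, OH trans; NO2 cis, OH cis (3 arrangements, 2 chiral); NO2 cis, OH trans; NO2 trans, OH cis.
Of these, 2 lack any improper symmetry element and so occur as enantiomeric pairs, giving 6 + 2 = 8 stereoisomers in total.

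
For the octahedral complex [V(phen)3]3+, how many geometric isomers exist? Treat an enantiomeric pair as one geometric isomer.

The six octahedral sites form three mutually perpendicular trans pairs.
Each phen is bidentate and must span two cis positions.
Only one geometric arrangement is possible; it has no improper symmetry element, so it exists as a pair of enantiomers (2 stereoisomers).

1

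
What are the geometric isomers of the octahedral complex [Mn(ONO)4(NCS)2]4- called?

cis and trans

The six octahedral sites form three mutually perpendicular trans pairs.
There are 2 geometric isomers: NCS trans; NCS cis.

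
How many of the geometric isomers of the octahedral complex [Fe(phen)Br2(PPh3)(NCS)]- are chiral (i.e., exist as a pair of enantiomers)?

2

Each phen is bidentate and must span two cis positions.
Systematic placement gives 4 geometric isomers: Br trans; Br cis (3 arrangements, 2 chiral).
Of these, 2 lack any improper symmetry element and so occur as enantiomeric pairs, giving 4 + 2 = 6 stereoisomers in total.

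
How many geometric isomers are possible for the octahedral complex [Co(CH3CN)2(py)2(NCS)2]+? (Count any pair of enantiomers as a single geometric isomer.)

5

In an octahedral complex each vertex has one trans partner and four cis neighbours.
Working through the distinct placements yields 5 geometric isomers: CH3CN trans, py trans, NCS trans; CH3CN trans, py cis, NCS cis; CH3CN cis, py trans, NCS cis; CH3CN cis, py cis, NCS cis (chiral); CH3CN cis, py cis, NCS trans.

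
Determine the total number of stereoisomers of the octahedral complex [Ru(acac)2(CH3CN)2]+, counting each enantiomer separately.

3

In an octahedral complex each vertex has one trans partner and four cis neighbours.
Each acac is bidentate and must span two cis positions.
Working through the distinct placements yields 2 geometric isomers: CH3CN trans; CH3CN cis (chiral).
One of these lacks any improper symmetry element and so occurs as an enantiomeric pair, giving 2 + 1 = 3 stereoisomers in total.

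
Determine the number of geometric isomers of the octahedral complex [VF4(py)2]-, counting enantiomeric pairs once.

The six octahedral sites form three mutually perpendicular trans pairs.
Working through the distinct placements yields 2 geometric isomers: py trans; py cis.

2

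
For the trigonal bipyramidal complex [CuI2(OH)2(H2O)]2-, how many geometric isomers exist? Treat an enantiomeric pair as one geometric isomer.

Placing the ligands in turn and identifying arrangements related by rotation or reflection leaves 5 distinct geometric isomers.

5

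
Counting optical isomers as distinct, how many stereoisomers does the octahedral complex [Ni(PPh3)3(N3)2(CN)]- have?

3

An octahedron has six vertices in three trans pairs; every non-trans pair is cis.
Systematic placement gives 3 geometric isomers: PPh3 mer, N3 cis; PPh3 mer, N3 trans; PPh3 fac, N3 cis.
Each arrangement has an internal mirror plane or centre of symmetry, so none is chiral.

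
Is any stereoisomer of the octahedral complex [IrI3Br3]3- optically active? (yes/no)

no

Working through the distinct placements yields 2 geometric isomers: I mer; I fac.
Each arrangement has an internal mirror plane or centre of symmetry, so none is chiral.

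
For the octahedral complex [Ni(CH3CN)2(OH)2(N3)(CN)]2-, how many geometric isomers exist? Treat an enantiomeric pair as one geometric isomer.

In an octahedral complex each vertex has one trans partner and four cis neighbours.
The distinct arrangements are (6 in all): CH3CN trans, OH trans; CH3CN trans, OH cis; CH3CN cis, OH trans; CH3CN cis, OH cis (3 arrangements, 2 chiral).

6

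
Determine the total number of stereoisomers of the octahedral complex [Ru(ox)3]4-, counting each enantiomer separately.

Each ox is bidentate and must span two cis positions.
Only one geometric arrangement is possible; it has no improper symmetry element, so it exists as a pair of enantiomers (2 stereoisomers).

2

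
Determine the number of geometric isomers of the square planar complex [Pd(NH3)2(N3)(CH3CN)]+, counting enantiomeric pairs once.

In a square planar complex each vertex has one trans partner and two cis neighbours.
There are 2 geometric isomers: NH3 cis; NH3 trans.

2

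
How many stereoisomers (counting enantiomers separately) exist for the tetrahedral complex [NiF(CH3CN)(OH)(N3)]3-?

2

Only one geometric arrangement is possible; it has no improper symmetry element, so it exists as a pair of enantiomers (2 stereoisomers).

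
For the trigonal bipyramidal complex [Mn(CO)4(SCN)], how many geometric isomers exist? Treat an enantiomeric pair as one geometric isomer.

A trigonal bipyramid has two axial and three equatorial sites, which are chemically inequivalent.
Working through the distinct placements yields 2 geometric isomers: SCN equatorial; SCN axial.

2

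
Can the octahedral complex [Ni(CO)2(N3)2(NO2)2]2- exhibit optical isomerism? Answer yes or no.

yes

Working through the distinct placements yields 5 geometric isomers: CO trans, N3 trans, NO2 trans; CO trans, N3 cis, NO2 cis; CO cis, N3 cis, NO2 trans; CO cis, N3 cis, NO2 cis (chiral); CO cis, N3 trans, NO2 cis.
One of these lacks any improper symmetry element and so occurs as an enantiomeric pair, giving 5 + 1 = 6 stereoisomers in total.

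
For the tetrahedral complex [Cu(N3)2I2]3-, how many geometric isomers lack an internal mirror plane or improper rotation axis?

0

In a tetrahedral complex all four positions are equivalent and every pair of ligands is adjacent — there is no cis/trans distinction.
Only one geometric arrangement is possible.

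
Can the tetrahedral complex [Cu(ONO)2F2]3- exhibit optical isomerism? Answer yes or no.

In a tetrahedral complex all four positions are equivalent and every pair of ligands is adjacent — there is no cis/trans distinction.
Only one geometric arrangement is possible.

no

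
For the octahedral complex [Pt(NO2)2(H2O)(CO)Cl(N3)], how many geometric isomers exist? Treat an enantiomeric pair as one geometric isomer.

The six octahedral sites form three mutually perpendicular trans pairs.
Exhaustive case analysis gives 9 geometric isomers.

9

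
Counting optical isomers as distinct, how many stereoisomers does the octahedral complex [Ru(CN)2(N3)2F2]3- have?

The six octahedral sites form three mutually perpendicular trans pairs.
The distinct arrangements are (5 in all): CN trans, N3 trans, F trans; CN trans, N3 cis, F cis; CN cis, N3 trans, F cis; CN cis, N3 cis, F cis (chiral); CN cis, N3 cis, F trans.
One of these lacks any improper symmetry element and so occurs as an enantiomeric pair, giving 5 + 1 = 6 stereoisomers in total.

6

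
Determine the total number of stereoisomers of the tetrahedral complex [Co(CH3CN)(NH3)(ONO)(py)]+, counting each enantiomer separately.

Only one geometric arrangement is possible; it has no improper symmetry element, so it exists as a pair of enantiomers (2 stereoisomers).

2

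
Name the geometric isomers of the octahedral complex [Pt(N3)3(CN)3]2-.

In an octahedral complex each vertex has one trans partner and four cis neighbours.
Systematic placement gives 2 geometric isomers: N3 mer; N3 fac.

fac and mer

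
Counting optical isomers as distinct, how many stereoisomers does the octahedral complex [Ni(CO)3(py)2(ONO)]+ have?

3

An octahedron has six vertices in three trans pairs; every non-trans pair is cis.
There are 3 geometric isomers: CO mer, py trans; CO mer, py cis; CO fac, py cis.
Each arrangement has an internal mirror plane or centre of symmetry, so none is chiral.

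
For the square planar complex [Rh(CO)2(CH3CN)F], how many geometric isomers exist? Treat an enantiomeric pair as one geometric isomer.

2

In a square planar complex each vertex has one trans partner and two cis neighbours.
Working through the distinct placements yields 2 geometric isomers: CO cis; CO trans.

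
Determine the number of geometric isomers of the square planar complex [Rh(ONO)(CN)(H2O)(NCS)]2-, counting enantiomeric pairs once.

Systematic placement gives 3 geometric isomers: (CN/NCS trans, H2O/ONO trans); (CN/ONO trans, H2O/NCS trans); (CN/H2O trans, NCS/ONO trans).

3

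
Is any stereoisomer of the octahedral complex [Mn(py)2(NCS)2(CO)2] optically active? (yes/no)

yes

In an octahedral complex each vertex has one trans partner and four cis neighbours.
Systematic placement gives 5 geometric isomers: py trans, NCS trans, CO trans; py cis, NCS cis, CO trans; py trans, NCS cis, CO cis; py cis, NCS cis, CO cis (chiral); py cis, NCS trans, CO cis.
One of these lacks any improper symmetry element and so occurs as an enantiomeric pair, giving 5 + 1 = 6 stereoisomers in total.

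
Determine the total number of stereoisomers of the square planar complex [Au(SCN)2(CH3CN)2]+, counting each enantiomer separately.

2

A square has two trans pairs of vertices; adjacent vertices are cis.
Systematic placement gives 2 geometric isomers: SCN cis; SCN trans.
Each arrangement has an internal mirror plane or centre of symmetry, so none is chiral.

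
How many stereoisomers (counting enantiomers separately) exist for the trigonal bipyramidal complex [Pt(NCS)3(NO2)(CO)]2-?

In a trigonal bipyramid the two axial positions differ from the three equatorial ones.
Working through the distinct placements yields 4 geometric isomers: NO2 equatorial, CO axial; NO2 axial, CO axial; NO2 equatorial, CO equatorial; NO2 axial, CO equatorial.
Each arrangement has an internal mirror plane or centre of symmetry, so none is chiral.

4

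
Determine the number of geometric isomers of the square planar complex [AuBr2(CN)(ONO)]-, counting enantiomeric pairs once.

2

A square has two trans pairs of vertices; adjacent vertices are cis.
There are 2 geometric isomers: Br cis; Br trans.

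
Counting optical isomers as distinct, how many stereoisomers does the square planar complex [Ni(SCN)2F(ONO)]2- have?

In a square planar complex each vertex has one trans partner and two cis neighbours.
Working through the distinct placements yields 2 geometric isomers: SCN cis; SCN trans.
Each arrangement has an internal mirror plane or centre of symmetry, so none is chiral.

2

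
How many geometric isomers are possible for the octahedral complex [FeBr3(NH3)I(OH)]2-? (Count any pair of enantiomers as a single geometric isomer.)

An octahedron has six vertices in three trans pairs; every non-trans pair is cis.
Working through the distinct placements yields 4 geometric isomers: Br mer (3 arrangements); Br fac (chiral).

4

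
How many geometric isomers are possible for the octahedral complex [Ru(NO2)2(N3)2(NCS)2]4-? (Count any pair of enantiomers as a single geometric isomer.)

5

The distinct arrangements are (5 in all): NO2 trans, N3 trans, NCS trans; NO2 cis, N3 trans, NCS cis; NO2 trans, N3 cis, NCS cis; NO2 cis, N3 cis, NCS cis (chiral); NO2 cis, N3 cis, NCS trans.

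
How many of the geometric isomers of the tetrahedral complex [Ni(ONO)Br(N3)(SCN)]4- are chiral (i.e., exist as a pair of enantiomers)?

1

All four vertices of a tetrahedron are equivalent and mutually adjacent, so cis/trans isomerism cannot arise.
Only one geometric arrangement is possible; it has no improper symmetry element, so it exists as a pair of enantiomers (2 stereoisomers).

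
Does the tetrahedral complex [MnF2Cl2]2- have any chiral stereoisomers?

no

All four vertices of a tetrahedron are equivalent and mutually adjacent, so cis/trans isomerism cannot arise.
Only one geometric arrangement is possible.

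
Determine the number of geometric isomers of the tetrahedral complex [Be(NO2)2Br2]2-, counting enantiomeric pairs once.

1

In a tetrahedral complex all four positions are equivalent and every pair of ligands is adjacent — there is no cis/trans distinction.
Only one geometric arrangement is possible.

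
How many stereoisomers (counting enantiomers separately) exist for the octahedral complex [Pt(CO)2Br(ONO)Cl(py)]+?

In an octahedral complex each vertex has one trans partner and four cis neighbours.
Placing the ligands in turn and identifying arrangements related by rotation or reflection leaves 9 distinct geometric isomers.
Of these, 6 lack any improper symmetry element and so occur as enantiomeric pairs, giving 9 + 6 = 15 stereoisomers in total.

15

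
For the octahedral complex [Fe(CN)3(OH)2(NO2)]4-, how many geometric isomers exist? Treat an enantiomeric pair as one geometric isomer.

The six octahedral sites form three mutually perpendicular trans pairs.
There are 3 geometric isomers: CN mer, OH trans; CN mer, OH cis; CN fac, OH cis.

3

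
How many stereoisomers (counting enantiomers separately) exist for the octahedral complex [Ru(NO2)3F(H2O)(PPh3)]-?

5

An octahedron has six vertices in three trans pairs; every non-trans pair is cis.
The distinct arrangements are (4 in all): NO2 mer (3 arrangements); NO2 fac (chiral).
One of these lacks any improper symmetry element and so occurs as an enantiomeric pair, giving 4 + 1 = 5 stereoisomers in total.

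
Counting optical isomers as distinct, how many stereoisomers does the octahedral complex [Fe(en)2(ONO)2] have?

3

The six octahedral sites form three mutually perpendicular trans pairs.
Each en is bidentate and must span two cis positions.
Working through the distinct placements yields 2 geometric isomers: ONO trans; ONO cis (chiral).
One of these lacks any improper symmetry element and so occurs as an enantiomeric pair, giving 2 + 1 = 3 stereoisomers in total.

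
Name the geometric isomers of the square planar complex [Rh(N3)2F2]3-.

cis and trans

In a square planar complex each vertex has one trans partner and two cis neighbours.
Systematic placement gives 2 geometric isomers: N3 cis; N3 trans.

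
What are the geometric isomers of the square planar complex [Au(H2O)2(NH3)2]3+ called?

cis and trans

A square has two trans pairs of vertices; adjacent vertices are cis.
Working through the distinct placements yields 2 geometric isomers: H2O cis; H2O trans.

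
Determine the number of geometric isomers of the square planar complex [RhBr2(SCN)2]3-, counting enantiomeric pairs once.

In a square planar complex each vertex has one trans partner and two cis neighbours.
The distinct arrangements are (2 in all): Br cis; Br trans.

2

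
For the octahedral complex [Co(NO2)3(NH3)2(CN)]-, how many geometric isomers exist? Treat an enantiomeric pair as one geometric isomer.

3

The six octahedral sites form three mutually perpendicular trans pairs.
There are 3 geometric isomers: NO2 mer, NH3 cis; NO2 mer, NH3 trans; NO2 fac, NH3 cis.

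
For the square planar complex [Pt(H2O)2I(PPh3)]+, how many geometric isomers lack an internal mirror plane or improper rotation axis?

0

A square has two trans pairs of vertices; adjacent vertices are cis.
Working through the distinct placements yields 2 geometric isomers: H2O cis; H2O trans.
Each arrangement has an internal mirror plane or centre of symmetry, so none is chiral.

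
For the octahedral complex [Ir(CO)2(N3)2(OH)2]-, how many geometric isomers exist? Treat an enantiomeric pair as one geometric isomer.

The six octahedral sites form three mutually perpendicular trans pairs.
The distinct arrangements are (5 in all): CO trans, N3 trans, OH trans; CO trans, N3 cis, OH cis; CO cis, N3 cis, OH trans; CO cis, N3 cis, OH cis (chiral); CO cis, N3 trans, OH cis.

5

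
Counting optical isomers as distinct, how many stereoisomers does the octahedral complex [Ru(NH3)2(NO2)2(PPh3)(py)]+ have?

The six octahedral sites form three mutually perpendicular trans pairs.
Working through the distinct placements yields 6 geometric isomers: NH3 trans, NO2 trans; NH3 trans, NO2 cis; NH3 cis, NO2 cis (3 arrangements, 2 chiral); NH3 cis, NO2 trans.
Of these, 2 lack any improper symmetry element and so occur as enantiomeric pairs, giving 6 + 2 = 8 stereoisomers in total.

8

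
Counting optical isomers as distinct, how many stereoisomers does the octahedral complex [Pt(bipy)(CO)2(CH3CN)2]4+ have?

4

The six octahedral sites form three mutually perpendicular trans pairs.
Each bipy is bidentate and must span two cis positions.
Working through the distinct placements yields 3 geometric isomers: CO cis, CH3CN trans; CO cis, CH3CN cis (chiral); CO trans, CH3CN cis.
One of these lacks any improper symmetry element and so occurs as an enantiomeric pair, giving 3 + 1 = 4 stereoisomers in total.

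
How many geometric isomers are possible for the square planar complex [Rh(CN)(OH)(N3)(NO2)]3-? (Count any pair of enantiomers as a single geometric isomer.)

3

A square has two trans pairs of vertices; adjacent vertices are cis.
The distinct arrangements are (3 in all): (CN/NO2 trans, N3/OH trans); (CN/OH trans, N3/NO2 trans); (CN/N3 trans, NO2/OH trans).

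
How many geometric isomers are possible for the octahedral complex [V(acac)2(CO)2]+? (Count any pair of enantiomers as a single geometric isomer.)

The six octahedral sites form three mutually perpendicular trans pairs.
Each acac is bidentate and must span two cis positions.
The distinct arrangements are (2 in all): CO trans; CO cis (chiral).

2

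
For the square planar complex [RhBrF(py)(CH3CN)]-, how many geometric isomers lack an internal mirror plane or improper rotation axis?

A square has two trans pairs of vertices; adjacent vertices are cis.
Working through the distinct placements yields 3 geometric isomers: (Br/F trans, CH3CN/py trans); (Br/py trans, CH3CN/F trans); (Br/CH3CN trans, F/py trans).
Each arrangement has an internal mirror plane or centre of symmetry, so none is chiral.

0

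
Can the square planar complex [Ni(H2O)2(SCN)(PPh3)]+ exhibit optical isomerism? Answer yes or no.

Working through the distinct placements yields 2 geometric isomers: H2O cis; H2O trans.
Each arrangement has an internal mirror plane or centre of symmetry, so none is chiral.

no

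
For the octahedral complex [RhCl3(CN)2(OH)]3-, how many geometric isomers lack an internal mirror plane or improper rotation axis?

The distinct arrangements are (3 in all): Cl mer, CN trans; Cl fac, CN cis; Cl mer, CN cis.
Each arrangement has an internal mirror plane or centre of symmetry, so none is chiral.

0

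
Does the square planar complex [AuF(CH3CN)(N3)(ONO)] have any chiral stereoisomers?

no

In a square planar complex each vertex has one trans partner and two cis neighbours.
Systematic placement gives 3 geometric isomers: (CH3CN/N3 trans, F/ONO trans); (CH3CN/ONO trans, F/N3 trans); (CH3CN/F trans, N3/ONO trans).
Each arrangement has an internal mirror plane or centre of symmetry, so none is chiral.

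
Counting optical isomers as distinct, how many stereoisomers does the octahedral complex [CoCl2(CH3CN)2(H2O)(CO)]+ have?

In an octahedral complex each vertex has one trans partner and four cis neighbours.
Working through the distinct placements yields 6 geometric isomers: Cl cis, CH3CN trans; Cl trans, CH3CN trans; Cl cis, CH3CN cis (3 arrangements, 2 chiral); Cl trans, CH3CN cis.
Of these, 2 lack any improper symmetry element and so occur as enantiomeric pairs, giving 6 + 2 = 8 stereoisomers in total.

8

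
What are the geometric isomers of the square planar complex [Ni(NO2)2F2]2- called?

cis and trans

The distinct arrangements are (2 in all): NO2 cis; NO2 trans.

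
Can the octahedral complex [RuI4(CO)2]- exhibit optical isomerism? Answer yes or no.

no

The distinct arrangements are (2 in all): CO trans; CO cis.
Each arrangement has an internal mirror plane or centre of symmetry, so none is chiral.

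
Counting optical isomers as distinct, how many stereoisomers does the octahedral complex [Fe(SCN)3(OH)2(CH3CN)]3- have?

An octahedron has six vertices in three trans pairs; every non-trans pair is cis.
Systematic placement gives 3 geometric isomers: SCN mer, OH cis; SCN mer, OH trans; SCN fac, OH cis.
Each arrangement has an internal mirror plane or centre of symmetry, so none is chiral.

3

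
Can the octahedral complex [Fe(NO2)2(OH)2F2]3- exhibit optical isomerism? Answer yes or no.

In an octahedral complex each vertex has one trans partner and four cis neighbours.
There are 5 geometric isomers: NO2 trans, OH trans, F trans; NO2 cis, OH cis, F trans; NO2 cis, OH trans, F cis; NO2 cis, OH cis, F cis (chiral); NO2 trans, OH cis, F cis.
One of these lacks any improper symmetry element and so occurs as an enantiomeric pair, giving 5 + 1 = 6 stereoisomers in total.

yes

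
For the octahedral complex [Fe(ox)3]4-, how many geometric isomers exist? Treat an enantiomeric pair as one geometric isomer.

1

In an octahedral complex each vertex has one trans partner and four cis neighbours.
Each ox is bidentate and must span two cis positions.
Only one geometric arrangement is possible; it has no improper symmetry element, so it exists as a pair of enantiomers (2 stereoisomers).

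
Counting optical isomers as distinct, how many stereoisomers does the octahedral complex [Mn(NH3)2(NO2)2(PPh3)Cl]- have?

An octahedron has six vertices in three trans pairs; every non-trans pair is cis.
Systematic placement gives 6 geometric isomers: NH3 cis, NO2 cis (3 arrangements, 2 chiral); NH3 cis, NO2 trans; NH3 trans, NO2 cis; NH3 trans, NO2 trans.
Of these, 2 lack any improper symmetry element and so occur as enantiomeric pairs, giving 6 + 2 = 8 stereoisomers in total.

8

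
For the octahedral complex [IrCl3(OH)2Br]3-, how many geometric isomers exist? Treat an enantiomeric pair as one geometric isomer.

In an octahedral complex each vertex has one trans partner and four cis neighbours.
Systematic placement gives 3 geometric isomers: Cl mer, OH trans; Cl fac, OH cis; Cl mer, OH cis.

3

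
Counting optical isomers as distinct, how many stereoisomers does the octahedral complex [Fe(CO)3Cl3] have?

An octahedron has six vertices in three trans pairs; every non-trans pair is cis.
Systematic placement gives 2 geometric isomers: CO mer; CO fac.
Each arrangement has an internal mirror plane or centre of symmetry, so none is chiral.

2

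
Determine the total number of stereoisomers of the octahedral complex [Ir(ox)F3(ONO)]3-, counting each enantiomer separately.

2

Each ox is bidentate and must span two cis positions.
There are 2 geometric isomers: F mer; F fac.
Each arrangement has an internal mirror plane or centre of symmetry, so none is chiral.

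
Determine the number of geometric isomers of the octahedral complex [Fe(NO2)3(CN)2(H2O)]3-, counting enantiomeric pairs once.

3

The six octahedral sites form three mutually perpendicular trans pairs.
Systematic placement gives 3 geometric isomers: NO2 mer, CN trans; NO2 mer, CN cis; NO2 fac, CN cis.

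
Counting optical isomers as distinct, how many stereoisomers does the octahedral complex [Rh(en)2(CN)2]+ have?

An octahedron has six vertices in three trans pairs; every non-trans pair is cis.
Each en is bidentate and must span two cis positions.
Working through the distinct placements yields 2 geometric isomers: CN trans; CN cis (chiral).
One of these lacks any improper symmetry element and so occurs as an enantiomeric pair, giving 2 + 1 = 3 stereoisomers in total.

3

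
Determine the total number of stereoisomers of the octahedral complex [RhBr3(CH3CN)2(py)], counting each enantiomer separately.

In an octahedral complex each vertex has one trans partner and four cis neighbours.
Systematic placement gives 3 geometric isomers: Br mer, CH3CN cis; Br mer, CH3CN trans; Br fac, CH3CN cis.
Each arrangement has an internal mirror plane or centre of symmetry, so none is chiral.

3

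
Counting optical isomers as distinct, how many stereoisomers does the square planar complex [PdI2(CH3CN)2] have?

2

A square has two trans pairs of vertices; adjacent vertices are cis.
The distinct arrangements are (2 in all): I cis; I trans.
Each arrangement has an internal mirror plane or centre of symmetry, so none is chiral.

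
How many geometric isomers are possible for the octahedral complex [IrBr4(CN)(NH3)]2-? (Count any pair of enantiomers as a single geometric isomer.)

2

The six octahedral sites form three mutually perpendicular trans pairs.
Systematic placement gives 2 geometric isomers: CN and NH3 mutually trans; CN and NH3 mutually cis.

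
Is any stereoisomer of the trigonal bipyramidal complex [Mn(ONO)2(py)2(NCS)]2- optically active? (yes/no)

yes

In a trigonal bipyramid the two axial positions differ from the three equatorial ones.
Systematic enumeration (placing each ligand type in turn and discarding arrangements equivalent by rotation or reflection) gives 5 geometric isomers.
One of these lacks any improper symmetry element and so occurs as an enantiomeric pair, giving 5 + 1 = 6 stereoisomers in total.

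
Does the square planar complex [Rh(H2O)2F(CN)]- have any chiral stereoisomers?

Working through the distinct placements yields 2 geometric isomers: H2O cis; H2O trans.
Each arrangement has an internal mirror plane or centre of symmetry, so none is chiral.

no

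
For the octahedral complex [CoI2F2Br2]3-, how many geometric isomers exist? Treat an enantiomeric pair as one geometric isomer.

An octahedron has six vertices in three trans pairs; every non-trans pair is cis.
The distinct arrangements are (5 in all): I trans, F trans, Br trans; I cis, F cis, Br trans; I trans, F cis, Br cis; I cis, F cis, Br cis (chiral); I cis, F trans, Br cis.

5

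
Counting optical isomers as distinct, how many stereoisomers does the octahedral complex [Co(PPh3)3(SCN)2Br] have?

The six octahedral sites form three mutually perpendicular trans pairs.
There are 3 geometric isomers: PPh3 mer, SCN trans; PPh3 fac, SCN cis; PPh3 mer, SCN cis.
Each arrangement has an internal mirror plane or centre of symmetry, so none is chiral.

3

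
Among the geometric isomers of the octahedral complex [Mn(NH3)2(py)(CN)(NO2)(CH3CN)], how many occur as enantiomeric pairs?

6

Exhaustive case analysis gives 9 geometric isomers.
Of these, 6 lack any improper symmetry element and so occur as enantiomeric pairs, giving 9 + 6 = 15 stereoisomers in total.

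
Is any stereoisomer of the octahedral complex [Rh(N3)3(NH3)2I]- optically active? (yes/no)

In an octahedral complex each vertex has one trans partner and four cis neighbours.
Working through the distinct placements yields 3 geometric isomers: N3 mer, NH3 trans; N3 fac, NH3 cis; N3 mer, NH3 cis.
Each arrangement has an internal mirror plane or centre of symmetry, so none is chiral.

no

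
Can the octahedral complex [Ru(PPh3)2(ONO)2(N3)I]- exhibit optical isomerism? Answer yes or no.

yes

There are 6 geometric isomers: PPh3 trans, ONO trans; PPh3 cis, ONO cis (3 arrangements, 2 chiral); PPh3 trans, ONO cis; PPh3 cis, ONO trans.
Of these, 2 lack any improper symmetry element and so occur as enantiomeric pairs, giving 6 + 2 = 8 stereoisomers in total.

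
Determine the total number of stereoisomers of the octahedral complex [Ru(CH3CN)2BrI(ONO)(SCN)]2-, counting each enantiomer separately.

The six octahedral sites form three mutually perpendicular trans pairs.
Exhaustive case analysis gives 9 geometric isomers.
Of these, 6 lack any improper symmetry element and so occur as enantiomeric pairs, giving 9 + 6 = 15 stereoisomers in total.

15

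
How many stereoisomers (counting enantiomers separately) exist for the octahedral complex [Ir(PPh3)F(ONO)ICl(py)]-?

The six octahedral sites form three mutually perpendicular trans pairs.
Placing the ligands in turn and identifying arrangements related by rotation or reflection leaves 15 distinct geometric isomers.
Of these, 15 lack any improper symmetry element and so occur as enantiomeric pairs, giving 15 + 15 = 30 stereoisomers in total.

30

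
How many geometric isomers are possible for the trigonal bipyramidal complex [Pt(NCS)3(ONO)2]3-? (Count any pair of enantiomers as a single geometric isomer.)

Systematic placement gives 3 geometric isomers: ONO both equatorial; ONO one axial, one equatorial; ONO both axial.

3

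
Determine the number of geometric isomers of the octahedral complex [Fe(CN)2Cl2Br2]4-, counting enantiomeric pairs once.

5

Systematic placement gives 5 geometric isomers: CN trans, Cl trans, Br trans; CN cis, Cl cis, Br trans; CN cis, Cl trans, Br cis; CN cis, Cl cis, Br cis (chiral); CN trans, Cl cis, Br cis.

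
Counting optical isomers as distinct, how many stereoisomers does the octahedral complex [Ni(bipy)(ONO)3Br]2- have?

Each bipy is bidentate and must span two cis positions.
Working through the distinct placements yields 2 geometric isomers: ONO fac; ONO mer.
Each arrangement has an internal mirror plane or centre of symmetry, so none is chiral.

2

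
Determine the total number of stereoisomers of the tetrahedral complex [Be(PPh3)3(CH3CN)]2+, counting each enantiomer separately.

All four vertices of a tetrahedron are equivalent and mutually adjacent, so cis/trans isomerism cannot arise.
Only one geometric arrangement is possible.

1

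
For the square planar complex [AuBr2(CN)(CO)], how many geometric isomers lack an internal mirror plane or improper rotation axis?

In a square planar complex each vertex has one trans partner and two cis neighbours.
There are 2 geometric isomers: Br cis; Br trans.
Each arrangement has an internal mirror plane or centre of symmetry, so none is chiral.

0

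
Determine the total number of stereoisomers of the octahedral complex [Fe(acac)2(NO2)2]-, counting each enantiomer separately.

The six octahedral sites form three mutually perpendicular trans pairs.
Each acac is bidentate and must span two cis positions.
Working through the distinct placements yields 2 geometric isomers: NO2 trans; NO2 cis (chiral).
One of these lacks any improper symmetry element and so occurs as an enantiomeric pair, giving 2 + 1 = 3 stereoisomers in total.

3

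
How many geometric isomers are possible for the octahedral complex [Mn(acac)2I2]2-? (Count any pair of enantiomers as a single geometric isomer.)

Each acac is bidentate and must span two cis positions.
Working through the distinct placements yields 2 geometric isomers: I trans; I cis (chiral).

2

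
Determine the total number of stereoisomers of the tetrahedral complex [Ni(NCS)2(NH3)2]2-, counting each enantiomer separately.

All four vertices of a tetrahedron are equivalent and mutually adjacent, so cis/trans isomerism cannot arise.
Only one geometric arrangement is possible.

1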